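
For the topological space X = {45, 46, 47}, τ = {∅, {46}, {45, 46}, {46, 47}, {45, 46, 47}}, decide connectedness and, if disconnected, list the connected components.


(X, τ) is connected.

Find clopen sets (U ∈ τ with X ∖ U ∈ τ):
  U = ∅, X ∖ U = {45, 46, 47} — both open, so U is clopen.
  U = {45, 46, 47}, X ∖ U = ∅ — both open, so U is clopen.
Only trivial clopens (∅ and X) exist, so (X, τ) is connected.
Compute connected components by grouping points that agree on all clopens:
  component: {45, 46, 47}


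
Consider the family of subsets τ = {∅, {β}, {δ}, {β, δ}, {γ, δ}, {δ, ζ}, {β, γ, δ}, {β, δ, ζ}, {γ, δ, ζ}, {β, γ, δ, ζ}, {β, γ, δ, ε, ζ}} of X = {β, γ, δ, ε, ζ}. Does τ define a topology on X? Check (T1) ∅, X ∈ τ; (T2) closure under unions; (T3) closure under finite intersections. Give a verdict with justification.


τ IS a topology on X.

Axiom (T1): ∅ ∈ τ? Yes; X ∈ τ? Yes.
Axiom (T2/T3): check pairwise unions and intersections of members of τ.
All pairwise intersections and unions checked — each lies in τ. Therefore τ satisfies (T1), (T2), (T3): it IS a topology on X.


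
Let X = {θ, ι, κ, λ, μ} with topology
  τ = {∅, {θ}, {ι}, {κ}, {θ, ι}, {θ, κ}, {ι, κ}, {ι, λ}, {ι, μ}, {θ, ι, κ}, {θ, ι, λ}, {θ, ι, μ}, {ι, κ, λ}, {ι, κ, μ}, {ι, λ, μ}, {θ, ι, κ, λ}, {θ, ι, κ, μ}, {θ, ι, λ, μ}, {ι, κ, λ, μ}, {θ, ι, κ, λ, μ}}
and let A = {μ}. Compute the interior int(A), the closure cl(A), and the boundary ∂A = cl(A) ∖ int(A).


int(A) = ∅, cl(A) = {μ}, ∂A = {μ}.

Closed sets in (X, τ) are complements of opens:
  closed(X, τ) = {∅, {θ}, {κ}, {λ}, {μ}, {θ, κ}, {θ, λ}, {θ, μ}, {κ, λ}, {κ, μ}, {λ, μ}, {θ, κ, λ}, {θ, κ, μ}, {θ, λ, μ}, {ι, λ, μ}, {κ, λ, μ}, {θ, ι, λ, μ}, {θ, κ, λ, μ}, {ι, κ, λ, μ}, {θ, ι, κ, λ, μ}}.
int(A) = ⋃ {U ∈ τ : U ⊆ A}. Opens contained in A: ∅.
Taking the union of these: int(A) = ∅.
cl(A) = ⋂ {C closed : A ⊆ C}. Closed sets containing A: {μ}, {θ, μ}, {κ, μ}, {λ, μ}, {θ, κ, μ}, {θ, λ, μ}, {ι, λ, μ}, {κ, λ, μ}, {θ, ι, λ, μ}, {θ, κ, λ, μ}, {ι, κ, λ, μ}, {θ, ι, κ, λ, μ}.
Intersecting these: cl(A) = {μ}.
∂A = cl(A) ∖ int(A) = {μ} ∖ ∅ = {μ}.


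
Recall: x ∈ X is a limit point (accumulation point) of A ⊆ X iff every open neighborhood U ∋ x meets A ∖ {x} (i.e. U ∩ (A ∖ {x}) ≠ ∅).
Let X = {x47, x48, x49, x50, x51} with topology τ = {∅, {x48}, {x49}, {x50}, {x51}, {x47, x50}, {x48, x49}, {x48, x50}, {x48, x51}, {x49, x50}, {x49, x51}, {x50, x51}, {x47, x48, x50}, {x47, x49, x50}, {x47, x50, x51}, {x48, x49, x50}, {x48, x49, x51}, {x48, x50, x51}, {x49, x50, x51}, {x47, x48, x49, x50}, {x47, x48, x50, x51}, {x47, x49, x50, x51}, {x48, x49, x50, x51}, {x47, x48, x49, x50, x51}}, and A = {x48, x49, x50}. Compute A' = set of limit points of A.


A' = {x47}

For each x ∈ X, list the open sets U ∈ τ with x ∈ U, then check whether U ∩ (A ∖ {x}) ≠ ∅ for every such U.
  x = x47: opens ∋ x are {x47, x50}, {x47, x48, x50}, {x47, x49, x50}, {x47, x50, x51}, {x47, x48, x49, x50}, {x47, x48, x50, x51}, {x47, x49, x50, x51}, {x47, x48, x49, x50, x51}; each meets A ∖ {x47}, so x IS a limit point.
  x = x48: open {x48} ∋ x has {x48} ∩ (A ∖ {x48}) = ∅, so x is NOT a limit point.
  x = x49: open {x49} ∋ x has {x49} ∩ (A ∖ {x49}) = ∅, so x is NOT a limit point.
  x = x50: open {x50} ∋ x has {x50} ∩ (A ∖ {x50}) = ∅, so x is NOT a limit point.
  x = x51: open {x51} ∋ x has {x51} ∩ (A ∖ {x51}) = ∅, so x is NOT a limit point.
Collecting: A' = {x47}.


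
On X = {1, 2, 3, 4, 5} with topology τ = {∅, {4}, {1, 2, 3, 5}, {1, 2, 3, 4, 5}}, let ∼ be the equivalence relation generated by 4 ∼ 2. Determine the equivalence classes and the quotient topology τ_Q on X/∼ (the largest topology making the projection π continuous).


X/∼ = {[1], [2=4], [3], [5]}; |τ_Q| = 2.

Equivalence classes: [1], [2=4], [3], [5].
Quotient map π: X → X/∼ sends 1 ↦ [1], 2 ↦ [2=4], 3 ↦ [3], 4 ↦ [2=4], 5 ↦ [5].
For each subset V ⊆ X/∼, compute π^{-1}(V) ⊆ X and check whether π^{-1}(V) ∈ τ. V is open in τ_Q iff π^{-1}(V) ∈ τ.
  V = {}: π^{-1}(V) = ∅ ∈ τ ✓.
  V = {[1]}: π^{-1}(V) = {1} ∉ τ ✗.
  V = {[2=4]}: π^{-1}(V) = {2, 4} ∉ τ ✗.
  V = {[1], [2=4]}: π^{-1}(V) = {1, 2, 4} ∉ τ ✗.
  V = {[3]}: π^{-1}(V) = {3} ∉ τ ✗.
  V = {[1], [3]}: π^{-1}(V) = {1, 3} ∉ τ ✗.
  V = {[2=4], [3]}: π^{-1}(V) = {2, 3, 4} ∉ τ ✗.
  V = {[1], [2=4], [3]}: π^{-1}(V) = {1, 2, 3, 4} ∉ τ ✗.
  V = {[5]}: π^{-1}(V) = {5} ∉ τ ✗.
  V = {[1], [5]}: π^{-1}(V) = {1, 5} ∉ τ ✗.
  V = {[2=4], [5]}: π^{-1}(V) = {2, 4, 5} ∉ τ ✗.
  V = {[1], [2=4], [5]}: π^{-1}(V) = {1, 2, 4, 5} ∉ τ ✗.
  V = {[3], [5]}: π^{-1}(V) = {3, 5} ∉ τ ✗.
  V = {[1], [3], [5]}: π^{-1}(V) = {1, 3, 5} ∉ τ ✗.
  V = {[2=4], [3], [5]}: π^{-1}(V) = {2, 3, 4, 5} ∉ τ ✗.
  V = {[1], [2=4], [3], [5]}: π^{-1}(V) = {1, 2, 3, 4, 5} ∈ τ ✓.
Open sets in the quotient: τ_Q = {{}, {[1], [2=4], [3], [5]}} (2 elements).


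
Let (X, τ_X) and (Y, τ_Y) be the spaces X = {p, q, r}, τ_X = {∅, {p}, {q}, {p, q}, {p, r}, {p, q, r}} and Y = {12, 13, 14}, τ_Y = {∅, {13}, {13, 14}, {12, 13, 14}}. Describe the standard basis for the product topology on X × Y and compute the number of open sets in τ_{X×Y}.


Basis B = {∅ × ∅, {p} × {13}, {q} × {13}, {p} × {13, 14}, {p, q} × {13}, {p, r} × {13}, {q} × {13, 14}, {p} × {12, 13, 14}, {p, q, r} × {13}, {q} × {12, 13, 14}, {p, q} × {13, 14}, {p, r} × {13, 14}, {p, q} × {12, 13, 14}, {p, r} × {12, 13, 14}, {p, q, r} × {13, 14}, {p, q, r} × {12, 13, 14}}; |τ_{X×Y}| = 40.

Enumerate products U × V with U ∈ τ_X, V ∈ τ_Y (deduplicated):
  ∅ × ∅ = {} (∅)
  {p} × {13} = {(p,13)}
  {q} × {13} = {(q,13)}
  {p} × {13, 14} = {(p,13), (p,14)}
  {p, q} × {13} = {(p,13), (q,13)}
  {p, r} × {13} = {(p,13), (r,13)}
  {q} × {13, 14} = {(q,13), (q,14)}
  {p} × {12, 13, 14} = {(p,12), (p,13), (p,14)}
  {p, q, r} × {13} = {(p,13), (q,13), (r,13)}
  {q} × {12, 13, 14} = {(q,12), (q,13), (q,14)}
  {p, q} × {13, 14} = {(p,13), (p,14), (q,13), (q,14)}
  {p, r} × {13, 14} = {(p,13), (p,14), (r,13), (r,14)}
  {p, q} × {12, 13, 14} = {(p,12), (p,13), (p,14), (q,12), (q,13), (q,14)}
  {p, r} × {12, 13, 14} = {(p,12), (p,13), (p,14), (r,12), (r,13), (r,14)}
  {p, q, r} × {13, 14} = {(p,13), (p,14), (q,13), (q,14), (r,13), (r,14)}
  {p, q, r} × {12, 13, 14} = {(p,12), (p,13), (p,14), (q,12), (q,13), (q,14), (r,12), (r,13), (r,14)}
These 16 distinct sets form the basis B.
Close under arbitrary unions to get τ_{X×Y}; counting gives |τ_{X×Y}| = 40.


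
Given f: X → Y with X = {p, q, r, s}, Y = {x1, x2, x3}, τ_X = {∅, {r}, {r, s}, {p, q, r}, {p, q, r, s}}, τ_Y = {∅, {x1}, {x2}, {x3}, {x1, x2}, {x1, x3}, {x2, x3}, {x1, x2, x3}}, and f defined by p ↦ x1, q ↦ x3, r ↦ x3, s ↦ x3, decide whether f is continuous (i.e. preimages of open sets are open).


f is NOT continuous.

Compute f^{-1}(U) for each U ∈ τ_Y:
  U = ∅: f^{-1}(U) = ∅ ∈ τ_X ✓.
  U = {x1}: f^{-1}(U) = {p} ∉ τ_X ✗.
  U = {x2}: f^{-1}(U) = ∅ ∈ τ_X ✓.
  U = {x3}: f^{-1}(U) = {q, r, s} ∉ τ_X ✗.
  U = {x1, x2}: f^{-1}(U) = {p} ∉ τ_X ✗.
  U = {x1, x3}: f^{-1}(U) = {p, q, r, s} ∈ τ_X ✓.
  U = {x2, x3}: f^{-1}(U) = {q, r, s} ∉ τ_X ✗.
  U = {x1, x2, x3}: f^{-1}(U) = {p, q, r, s} ∈ τ_X ✓.
Found U = {x1} with f^{-1}(U) = {p} not in τ_X. Therefore f is NOT continuous.


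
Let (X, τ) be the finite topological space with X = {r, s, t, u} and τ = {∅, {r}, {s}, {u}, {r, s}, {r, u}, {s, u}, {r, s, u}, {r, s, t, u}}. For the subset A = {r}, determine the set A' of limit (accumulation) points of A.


A' = {t}

For each x ∈ X, list the open sets U ∈ τ with x ∈ U, then check whether U ∩ (A ∖ {x}) ≠ ∅ for every such U.
  x = r: open {r} ∋ x has {r} ∩ (A ∖ {r}) = ∅, so x is NOT a limit point.
  x = s: open {s} ∋ x has {s} ∩ (A ∖ {s}) = ∅, so x is NOT a limit point.
  x = t: opens ∋ x are {r, s, t, u}; each meets A ∖ {t}, so x IS a limit point.
  x = u: open {u} ∋ x has {u} ∩ (A ∖ {u}) = ∅, so x is NOT a limit point.
Collecting: A' = {t}.


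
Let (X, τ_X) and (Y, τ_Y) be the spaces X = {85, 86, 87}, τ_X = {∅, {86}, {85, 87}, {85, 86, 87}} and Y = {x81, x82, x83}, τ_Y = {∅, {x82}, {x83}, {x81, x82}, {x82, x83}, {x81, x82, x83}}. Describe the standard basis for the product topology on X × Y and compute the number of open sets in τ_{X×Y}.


Basis B = {∅ × ∅, {86} × {x82}, {86} × {x83}, {85, 87} × {x82}, {85, 87} × {x83}, {86} × {x81, x82}, {86} × {x82, x83}, {85, 86, 87} × {x82}, {85, 86, 87} × {x83}, {86} × {x81, x82, x83}, {85, 87} × {x81, x82}, {85, 87} × {x82, x83}, {85, 87} × {x81, x82, x83}, {85, 86, 87} × {x81, x82}, {85, 86, 87} × {x82, x83}, {85, 86, 87} × {x81, x82, x83}}; |τ_{X×Y}| = 36.

Enumerate products U × V with U ∈ τ_X, V ∈ τ_Y (deduplicated):
  ∅ × ∅ = {} (∅)
  {86} × {x82} = {(86,x82)}
  {86} × {x83} = {(86,x83)}
  {85, 87} × {x82} = {(85,x82), (87,x82)}
  {85, 87} × {x83} = {(85,x83), (87,x83)}
  {86} × {x81, x82} = {(86,x81), (86,x82)}
  {86} × {x82, x83} = {(86,x82), (86,x83)}
  {85, 86, 87} × {x82} = {(85,x82), (86,x82), (87,x82)}
  {85, 86, 87} × {x83} = {(85,x83), (86,x83), (87,x83)}
  {86} × {x81, x82, x83} = {(86,x81), (86,x82), (86,x83)}
  {85, 87} × {x81, x82} = {(85,x81), (85,x82), (87,x81), (87,x82)}
  {85, 87} × {x82, x83} = {(85,x82), (85,x83), (87,x82), (87,x83)}
  {85, 87} × {x81, x82, x83} = {(85,x81), (85,x82), (85,x83), (87,x81), (87,x82), (87,x83)}
  {85, 86, 87} × {x81, x82} = {(85,x81), (85,x82), (86,x81), (86,x82), (87,x81), (87,x82)}
  {85, 86, 87} × {x82, x83} = {(85,x82), (85,x83), (86,x82), (86,x83), (87,x82), (87,x83)}
  {85, 86, 87} × {x81, x82, x83} = {(85,x81), (85,x82), (85,x83), (86,x81), (86,x82), (86,x83), (87,x81), (87,x82), (87,x83)}
These 16 distinct sets form the basis B.
Close under arbitrary unions to get τ_{X×Y}; counting gives |τ_{X×Y}| = 36.


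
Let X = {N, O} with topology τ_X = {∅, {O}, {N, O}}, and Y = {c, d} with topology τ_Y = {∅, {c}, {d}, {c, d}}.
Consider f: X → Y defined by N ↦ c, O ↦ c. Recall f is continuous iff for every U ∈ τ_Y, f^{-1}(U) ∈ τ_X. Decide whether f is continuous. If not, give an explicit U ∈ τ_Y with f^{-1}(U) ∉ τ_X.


f IS continuous.

Compute f^{-1}(U) for each U ∈ τ_Y:
  U = ∅: f^{-1}(U) = ∅ ∈ τ_X ✓.
  U = {c}: f^{-1}(U) = {N, O} ∈ τ_X ✓.
  U = {d}: f^{-1}(U) = ∅ ∈ τ_X ✓.
  U = {c, d}: f^{-1}(U) = {N, O} ∈ τ_X ✓.
Every preimage lies in τ_X, so f IS continuous.


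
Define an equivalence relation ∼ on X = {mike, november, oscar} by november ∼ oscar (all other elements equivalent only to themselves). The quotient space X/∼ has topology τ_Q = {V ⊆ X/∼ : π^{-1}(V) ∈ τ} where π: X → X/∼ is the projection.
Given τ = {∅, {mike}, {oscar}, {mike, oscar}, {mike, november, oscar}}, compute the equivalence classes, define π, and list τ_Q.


X/∼ = {[mike], [november=oscar]}; |τ_Q| = 3.

Equivalence classes: [mike], [november=oscar].
Quotient map π: X → X/∼ sends mike ↦ [mike], november ↦ [november=oscar], oscar ↦ [november=oscar].
For each subset V ⊆ X/∼, compute π^{-1}(V) ⊆ X and check whether π^{-1}(V) ∈ τ. V is open in τ_Q iff π^{-1}(V) ∈ τ.
  V = {}: π^{-1}(V) = ∅ ∈ τ ✓.
  V = {[mike]}: π^{-1}(V) = {mike} ∈ τ ✓.
  V = {[november=oscar]}: π^{-1}(V) = {november, oscar} ∉ τ ✗.
  V = {[mike], [november=oscar]}: π^{-1}(V) = {mike, november, oscar} ∈ τ ✓.
Open sets in the quotient: τ_Q = {{}, {[mike]}, {[mike], [november=oscar]}} (3 elements).


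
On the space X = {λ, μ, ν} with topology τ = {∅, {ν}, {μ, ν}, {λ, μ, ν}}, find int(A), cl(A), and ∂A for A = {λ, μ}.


int(A) = ∅, cl(A) = {λ, μ}, ∂A = {λ, μ}.

Closed sets in (X, τ) are complements of opens:
  closed(X, τ) = {∅, {λ}, {λ, μ}, {λ, μ, ν}}.
int(A) = ⋃ {U ∈ τ : U ⊆ A}. Opens contained in A: ∅.
Taking the union of these: int(A) = ∅.
cl(A) = ⋂ {C closed : A ⊆ C}. Closed sets containing A: {λ, μ}, {λ, μ, ν}.
Intersecting these: cl(A) = {λ, μ}.
∂A = cl(A) ∖ int(A) = {λ, μ} ∖ ∅ = {λ, μ}.


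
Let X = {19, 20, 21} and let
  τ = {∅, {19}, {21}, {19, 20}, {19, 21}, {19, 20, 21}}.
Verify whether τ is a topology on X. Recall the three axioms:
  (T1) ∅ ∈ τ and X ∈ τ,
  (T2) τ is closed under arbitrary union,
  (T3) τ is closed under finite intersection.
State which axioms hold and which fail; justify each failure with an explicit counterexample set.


τ IS a topology on X.

Axiom (T1): ∅ ∈ τ? Yes; X ∈ τ? Yes.
Axiom (T2/T3): check pairwise unions and intersections of members of τ.
All pairwise intersections and unions checked — each lies in τ. Therefore τ satisfies (T1), (T2), (T3): it IS a topology on X.


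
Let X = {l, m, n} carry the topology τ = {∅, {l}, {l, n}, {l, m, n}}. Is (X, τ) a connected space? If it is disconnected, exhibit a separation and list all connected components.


(X, τ) is connected.

Find clopen sets (U ∈ τ with X ∖ U ∈ τ):
  U = ∅, X ∖ U = {l, m, n} — both open, so U is clopen.
  U = {l, m, n}, X ∖ U = ∅ — both open, so U is clopen.
Only trivial clopens (∅ and X) exist, so (X, τ) is connected.
Compute connected components by grouping points that agree on all clopens:
  component: {l, m, n}


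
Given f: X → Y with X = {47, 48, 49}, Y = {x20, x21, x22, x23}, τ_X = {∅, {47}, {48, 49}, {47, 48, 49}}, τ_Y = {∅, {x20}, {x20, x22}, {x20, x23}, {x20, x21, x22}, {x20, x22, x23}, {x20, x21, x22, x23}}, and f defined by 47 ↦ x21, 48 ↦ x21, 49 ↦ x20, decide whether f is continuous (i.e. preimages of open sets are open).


f is NOT continuous.

Compute f^{-1}(U) for each U ∈ τ_Y:
  U = ∅: f^{-1}(U) = ∅ ∈ τ_X ✓.
  U = {x20}: f^{-1}(U) = {49} ∉ τ_X ✗.
  U = {x20, x22}: f^{-1}(U) = {49} ∉ τ_X ✗.
  U = {x20, x23}: f^{-1}(U) = {49} ∉ τ_X ✗.
  U = {x20, x21, x22}: f^{-1}(U) = {47, 48, 49} ∈ τ_X ✓.
  U = {x20, x22, x23}: f^{-1}(U) = {49} ∉ τ_X ✗.
  U = {x20, x21, x22, x23}: f^{-1}(U) = {47, 48, 49} ∈ τ_X ✓.
Found U = {x20} with f^{-1}(U) = {49} not in τ_X. Therefore f is NOT continuous.


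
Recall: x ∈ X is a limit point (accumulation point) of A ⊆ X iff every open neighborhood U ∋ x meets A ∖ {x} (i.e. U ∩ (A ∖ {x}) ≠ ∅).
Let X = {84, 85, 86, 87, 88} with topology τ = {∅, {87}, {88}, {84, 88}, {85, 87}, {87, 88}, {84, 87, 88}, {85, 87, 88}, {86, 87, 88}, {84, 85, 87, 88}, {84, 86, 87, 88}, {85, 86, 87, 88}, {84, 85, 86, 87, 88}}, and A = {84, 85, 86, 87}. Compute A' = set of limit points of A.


A' = {85, 86}

For each x ∈ X, list the open sets U ∈ τ with x ∈ U, then check whether U ∩ (A ∖ {x}) ≠ ∅ for every such U.
  x = 84: open {84, 88} ∋ x has {84, 88} ∩ (A ∖ {84}) = ∅, so x is NOT a limit point.
  x = 85: opens ∋ x are {85, 87}, {85, 87, 88}, {84, 85, 87, 88}, {85, 86, 87, 88}, {84, 85, 86, 87, 88}; each meets A ∖ {85}, so x IS a limit point.
  x = 86: opens ∋ x are {86, 87, 88}, {84, 86, 87, 88}, {85, 86, 87, 88}, {84, 85, 86, 87, 88}; each meets A ∖ {86}, so x IS a limit point.
  x = 87: open {87} ∋ x has {87} ∩ (A ∖ {87}) = ∅, so x is NOT a limit point.
  x = 88: open {88} ∋ x has {88} ∩ (A ∖ {88}) = ∅, so x is NOT a limit point.
Collecting: A' = {85, 86}.


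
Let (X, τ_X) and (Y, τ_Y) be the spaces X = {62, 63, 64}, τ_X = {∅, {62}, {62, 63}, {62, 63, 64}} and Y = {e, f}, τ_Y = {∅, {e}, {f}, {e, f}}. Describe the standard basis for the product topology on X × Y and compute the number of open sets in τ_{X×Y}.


Basis B = {∅ × ∅, {62} × {e}, {62} × {f}, {62} × {e, f}, {62, 63} × {e}, {62, 63} × {f}, {62, 63, 64} × {e}, {62, 63, 64} × {f}, {62, 63} × {e, f}, {62, 63, 64} × {e, f}}; |τ_{X×Y}| = 16.

Enumerate products U × V with U ∈ τ_X, V ∈ τ_Y (deduplicated):
  ∅ × ∅ = {} (∅)
  {62} × {e} = {(62,e)}
  {62} × {f} = {(62,f)}
  {62} × {e, f} = {(62,e), (62,f)}
  {62, 63} × {e} = {(62,e), (63,e)}
  {62, 63} × {f} = {(62,f), (63,f)}
  {62, 63, 64} × {e} = {(62,e), (63,e), (64,e)}
  {62, 63, 64} × {f} = {(62,f), (63,f), (64,f)}
  {62, 63} × {e, f} = {(62,e), (62,f), (63,e), (63,f)}
  {62, 63, 64} × {e, f} = {(62,e), (62,f), (63,e), (63,f), (64,e), (64,f)}
These 10 distinct sets form the basis B.
Close under arbitrary unions to get τ_{X×Y}; counting gives |τ_{X×Y}| = 16.


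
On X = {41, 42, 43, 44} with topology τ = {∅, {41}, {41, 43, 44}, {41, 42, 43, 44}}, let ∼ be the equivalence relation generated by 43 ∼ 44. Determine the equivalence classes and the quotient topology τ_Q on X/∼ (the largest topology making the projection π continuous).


X/∼ = {[41], [42], [43=44]}; |τ_Q| = 4.

Equivalence classes: [41], [42], [43=44].
Quotient map π: X → X/∼ sends 41 ↦ [41], 42 ↦ [42], 43 ↦ [43=44], 44 ↦ [43=44].
For each subset V ⊆ X/∼, compute π^{-1}(V) ⊆ X and check whether π^{-1}(V) ∈ τ. V is open in τ_Q iff π^{-1}(V) ∈ τ.
  V = {}: π^{-1}(V) = ∅ ∈ τ ✓.
  V = {[41]}: π^{-1}(V) = {41} ∈ τ ✓.
  V = {[42]}: π^{-1}(V) = {42} ∉ τ ✗.
  V = {[41], [42]}: π^{-1}(V) = {41, 42} ∉ τ ✗.
  V = {[43=44]}: π^{-1}(V) = {43, 44} ∉ τ ✗.
  V = {[41], [43=44]}: π^{-1}(V) = {41, 43, 44} ∈ τ ✓.
  V = {[42], [43=44]}: π^{-1}(V) = {42, 43, 44} ∉ τ ✗.
  V = {[41], [42], [43=44]}: π^{-1}(V) = {41, 42, 43, 44} ∈ τ ✓.
Open sets in the quotient: τ_Q = {{}, {[41]}, {[41], [43=44]}, {[41], [42], [43=44]}} (4 elements).


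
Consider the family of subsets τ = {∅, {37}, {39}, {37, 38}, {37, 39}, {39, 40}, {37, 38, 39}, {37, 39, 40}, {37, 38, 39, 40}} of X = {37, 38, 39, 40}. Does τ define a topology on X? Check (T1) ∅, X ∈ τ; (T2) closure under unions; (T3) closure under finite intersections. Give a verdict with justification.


τ IS a topology on X.

Axiom (T1): ∅ ∈ τ? Yes; X ∈ τ? Yes.
Axiom (T2/T3): check pairwise unions and intersections of members of τ.
All pairwise intersections and unions checked — each lies in τ. Therefore τ satisfies (T1), (T2), (T3): it IS a topology on X.


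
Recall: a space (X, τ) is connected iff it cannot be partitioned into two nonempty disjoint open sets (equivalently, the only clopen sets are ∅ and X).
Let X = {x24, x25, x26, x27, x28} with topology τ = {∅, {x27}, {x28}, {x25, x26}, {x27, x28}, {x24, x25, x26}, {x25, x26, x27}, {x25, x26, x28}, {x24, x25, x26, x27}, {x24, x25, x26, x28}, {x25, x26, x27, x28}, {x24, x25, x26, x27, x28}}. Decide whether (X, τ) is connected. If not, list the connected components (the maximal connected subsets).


(X, τ) is disconnected; components = [{x27}, {x28}, {x24, x25, x26}].

Find clopen sets (U ∈ τ with X ∖ U ∈ τ):
  U = ∅, X ∖ U = {x24, x25, x26, x27, x28} — both open, so U is clopen.
  U = {x27}, X ∖ U = {x24, x25, x26, x28} — both open, so U is clopen.
  U = {x28}, X ∖ U = {x24, x25, x26, x27} — both open, so U is clopen.
  U = {x27, x28}, X ∖ U = {x24, x25, x26} — both open, so U is clopen.
  U = {x24, x25, x26}, X ∖ U = {x27, x28} — both open, so U is clopen.
  U = {x24, x25, x26, x27}, X ∖ U = {x28} — both open, so U is clopen.
  U = {x24, x25, x26, x28}, X ∖ U = {x27} — both open, so U is clopen.
  U = {x24, x25, x26, x27, x28}, X ∖ U = ∅ — both open, so U is clopen.
Nontrivial clopen(s) exist: e.g. {x24, x25, x26, x28}. So (X, τ) is disconnected.
Compute connected components by grouping points that agree on all clopens:
  component: {x27}
  component: {x28}
  component: {x24, x25, x26}


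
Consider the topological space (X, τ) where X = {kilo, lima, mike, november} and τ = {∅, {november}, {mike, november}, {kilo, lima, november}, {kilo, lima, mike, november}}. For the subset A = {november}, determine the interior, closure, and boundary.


int(A) = {november}, cl(A) = {kilo, lima, mike, november}, ∂A = {kilo, lima, mike}.

Closed sets in (X, τ) are complements of opens:
  closed(X, τ) = {∅, {mike}, {kilo, lima}, {kilo, lima, mike}, {kilo, lima, mike, november}}.
int(A) = ⋃ {U ∈ τ : U ⊆ A}. Opens contained in A: ∅, {november}.
Taking the union of these: int(A) = {november}.
cl(A) = ⋂ {C closed : A ⊆ C}. Closed sets containing A: {kilo, lima, mike, november}.
Intersecting these: cl(A) = {kilo, lima, mike, november}.
∂A = cl(A) ∖ int(A) = {kilo, lima, mike, november} ∖ {november} = {kilo, lima, mike}.


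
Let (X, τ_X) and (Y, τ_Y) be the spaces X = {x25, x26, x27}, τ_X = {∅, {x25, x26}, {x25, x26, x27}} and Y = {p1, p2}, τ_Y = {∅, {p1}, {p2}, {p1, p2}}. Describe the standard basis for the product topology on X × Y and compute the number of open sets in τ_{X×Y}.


Basis B = {∅ × ∅, {x25, x26} × {p1}, {x25, x26} × {p2}, {x25, x26, x27} × {p1}, {x25, x26, x27} × {p2}, {x25, x26} × {p1, p2}, {x25, x26, x27} × {p1, p2}}; |τ_{X×Y}| = 9.

Enumerate products U × V with U ∈ τ_X, V ∈ τ_Y (deduplicated):
  ∅ × ∅ = {} (∅)
  {x25, x26} × {p1} = {(x25,p1), (x26,p1)}
  {x25, x26} × {p2} = {(x25,p2), (x26,p2)}
  {x25, x26, x27} × {p1} = {(x25,p1), (x26,p1), (x27,p1)}
  {x25, x26, x27} × {p2} = {(x25,p2), (x26,p2), (x27,p2)}
  {x25, x26} × {p1, p2} = {(x25,p1), (x25,p2), (x26,p1), (x26,p2)}
  {x25, x26, x27} × {p1, p2} = {(x25,p1), (x25,p2), (x26,p1), (x26,p2), (x27,p1), (x27,p2)}
These 7 distinct sets form the basis B.
Close under arbitrary unions to get τ_{X×Y}; counting gives |τ_{X×Y}| = 9.


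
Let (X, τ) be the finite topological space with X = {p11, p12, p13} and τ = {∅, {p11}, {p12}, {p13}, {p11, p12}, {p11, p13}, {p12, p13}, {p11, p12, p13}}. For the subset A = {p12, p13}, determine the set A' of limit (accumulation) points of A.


A' = ∅

For each x ∈ X, list the open sets U ∈ τ with x ∈ U, then check whether U ∩ (A ∖ {x}) ≠ ∅ for every such U.
  x = p11: open {p11} ∋ x has {p11} ∩ (A ∖ {p11}) = ∅, so x is NOT a limit point.
  x = p12: open {p12} ∋ x has {p12} ∩ (A ∖ {p12}) = ∅, so x is NOT a limit point.
  x = p13: open {p13} ∋ x has {p13} ∩ (A ∖ {p13}) = ∅, so x is NOT a limit point.
Collecting: A' = ∅.


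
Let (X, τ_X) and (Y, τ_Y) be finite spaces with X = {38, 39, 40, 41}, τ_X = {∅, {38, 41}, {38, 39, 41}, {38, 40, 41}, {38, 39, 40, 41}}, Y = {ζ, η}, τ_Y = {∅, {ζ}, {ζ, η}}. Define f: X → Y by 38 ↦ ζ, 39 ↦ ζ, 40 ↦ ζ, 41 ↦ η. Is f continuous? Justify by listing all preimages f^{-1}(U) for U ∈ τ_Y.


f is NOT continuous.

Compute f^{-1}(U) for each U ∈ τ_Y:
  U = ∅: f^{-1}(U) = ∅ ∈ τ_X ✓.
  U = {ζ}: f^{-1}(U) = {38, 39, 40} ∉ τ_X ✗.
  U = {ζ, η}: f^{-1}(U) = {38, 39, 40, 41} ∈ τ_X ✓.
Found U = {ζ} with f^{-1}(U) = {38, 39, 40} not in τ_X. Therefore f is NOT continuous.


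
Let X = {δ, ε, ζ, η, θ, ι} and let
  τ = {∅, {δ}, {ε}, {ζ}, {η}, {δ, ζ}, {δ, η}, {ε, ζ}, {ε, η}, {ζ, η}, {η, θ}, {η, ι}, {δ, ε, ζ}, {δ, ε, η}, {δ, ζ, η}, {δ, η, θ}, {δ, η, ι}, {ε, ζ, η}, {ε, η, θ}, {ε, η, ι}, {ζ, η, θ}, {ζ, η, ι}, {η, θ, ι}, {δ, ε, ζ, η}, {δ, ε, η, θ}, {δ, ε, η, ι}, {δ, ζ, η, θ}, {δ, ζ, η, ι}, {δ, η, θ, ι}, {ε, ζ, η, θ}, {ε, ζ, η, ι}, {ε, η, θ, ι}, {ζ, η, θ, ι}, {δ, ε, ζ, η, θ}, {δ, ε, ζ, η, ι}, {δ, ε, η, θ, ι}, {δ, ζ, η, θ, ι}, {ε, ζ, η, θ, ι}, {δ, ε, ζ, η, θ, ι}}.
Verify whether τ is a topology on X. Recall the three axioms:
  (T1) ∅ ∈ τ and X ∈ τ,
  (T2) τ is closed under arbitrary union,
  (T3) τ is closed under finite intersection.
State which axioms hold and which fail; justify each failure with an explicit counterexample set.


τ is NOT a topology on X.

Axiom (T1): ∅ ∈ τ? Yes; X ∈ τ? Yes.
Axiom (T2/T3): check pairwise unions and intersections of members of τ.
Counterexample for (T2): {δ} ∪ {ε} = {δ, ε} ∉ τ. Therefore τ is NOT a topology.


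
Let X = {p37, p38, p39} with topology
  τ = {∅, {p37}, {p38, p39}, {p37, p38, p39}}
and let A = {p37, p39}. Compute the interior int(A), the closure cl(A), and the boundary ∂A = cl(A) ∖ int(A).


int(A) = {p37}, cl(A) = {p37, p38, p39}, ∂A = {p38, p39}.

Closed sets in (X, τ) are complements of opens:
  closed(X, τ) = {∅, {p37}, {p38, p39}, {p37, p38, p39}}.
int(A) = ⋃ {U ∈ τ : U ⊆ A}. Opens contained in A: ∅, {p37}.
Taking the union of these: int(A) = {p37}.
cl(A) = ⋂ {C closed : A ⊆ C}. Closed sets containing A: {p37, p38, p39}.
Intersecting these: cl(A) = {p37, p38, p39}.
∂A = cl(A) ∖ int(A) = {p37, p38, p39} ∖ {p37} = {p38, p39}.


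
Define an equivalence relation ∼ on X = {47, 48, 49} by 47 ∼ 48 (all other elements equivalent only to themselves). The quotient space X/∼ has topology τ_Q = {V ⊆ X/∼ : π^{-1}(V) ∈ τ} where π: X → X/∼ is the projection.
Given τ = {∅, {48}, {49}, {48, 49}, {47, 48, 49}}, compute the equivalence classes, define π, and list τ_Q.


X/∼ = {[47=48], [49]}; |τ_Q| = 3.

Equivalence classes: [47=48], [49].
Quotient map π: X → X/∼ sends 47 ↦ [47=48], 48 ↦ [47=48], 49 ↦ [49].
For each subset V ⊆ X/∼, compute π^{-1}(V) ⊆ X and check whether π^{-1}(V) ∈ τ. V is open in τ_Q iff π^{-1}(V) ∈ τ.
  V = {}: π^{-1}(V) = ∅ ∈ τ ✓.
  V = {[47=48]}: π^{-1}(V) = {47, 48} ∉ τ ✗.
  V = {[49]}: π^{-1}(V) = {49} ∈ τ ✓.
  V = {[47=48], [49]}: π^{-1}(V) = {47, 48, 49} ∈ τ ✓.
Open sets in the quotient: τ_Q = {{}, {[49]}, {[47=48], [49]}} (3 elements).


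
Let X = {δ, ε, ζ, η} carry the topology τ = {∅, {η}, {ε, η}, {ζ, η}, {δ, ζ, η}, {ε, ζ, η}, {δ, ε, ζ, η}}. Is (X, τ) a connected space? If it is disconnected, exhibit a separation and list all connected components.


(X, τ) is connected.

Find clopen sets (U ∈ τ with X ∖ U ∈ τ):
  U = ∅, X ∖ U = {δ, ε, ζ, η} — both open, so U is clopen.
  U = {δ, ε, ζ, η}, X ∖ U = ∅ — both open, so U is clopen.
Only trivial clopens (∅ and X) exist, so (X, τ) is connected.
Compute connected components by grouping points that agree on all clopens:
  component: {δ, ε, ζ, η}


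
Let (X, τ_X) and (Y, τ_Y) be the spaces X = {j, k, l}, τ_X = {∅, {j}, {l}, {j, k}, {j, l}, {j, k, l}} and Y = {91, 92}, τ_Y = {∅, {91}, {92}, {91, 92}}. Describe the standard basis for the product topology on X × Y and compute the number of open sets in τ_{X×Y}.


Basis B = {∅ × ∅, {j} × {91}, {j} × {92}, {l} × {91}, {l} × {92}, {j} × {91, 92}, {j, k} × {91}, {j, l} × {91}, {j, k} × {92}, {j, l} × {92}, {l} × {91, 92}, {j, k, l} × {91}, {j, k, l} × {92}, {j, k} × {91, 92}, {j, l} × {91, 92}, {j, k, l} × {91, 92}}; |τ_{X×Y}| = 36.

Enumerate products U × V with U ∈ τ_X, V ∈ τ_Y (deduplicated):
  ∅ × ∅ = {} (∅)
  {j} × {91} = {(j,91)}
  {j} × {92} = {(j,92)}
  {l} × {91} = {(l,91)}
  {l} × {92} = {(l,92)}
  {j} × {91, 92} = {(j,91), (j,92)}
  {j, k} × {91} = {(j,91), (k,91)}
  {j, l} × {91} = {(j,91), (l,91)}
  {j, k} × {92} = {(j,92), (k,92)}
  {j, l} × {92} = {(j,92), (l,92)}
  {l} × {91, 92} = {(l,91), (l,92)}
  {j, k, l} × {91} = {(j,91), (k,91), (l,91)}
  {j, k, l} × {92} = {(j,92), (k,92), (l,92)}
  {j, k} × {91, 92} = {(j,91), (j,92), (k,91), (k,92)}
  {j, l} × {91, 92} = {(j,91), (j,92), (l,91), (l,92)}
  {j, k, l} × {91, 92} = {(j,91), (j,92), (k,91), (k,92), (l,91), (l,92)}
These 16 distinct sets form the basis B.
Close under arbitrary unions to get τ_{X×Y}; counting gives |τ_{X×Y}| = 36.


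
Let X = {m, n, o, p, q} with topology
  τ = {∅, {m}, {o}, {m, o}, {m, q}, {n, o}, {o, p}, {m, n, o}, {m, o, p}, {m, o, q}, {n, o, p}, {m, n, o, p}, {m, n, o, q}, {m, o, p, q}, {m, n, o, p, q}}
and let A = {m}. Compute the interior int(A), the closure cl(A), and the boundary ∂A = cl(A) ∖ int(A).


int(A) = {m}, cl(A) = {m, q}, ∂A = {q}.

Closed sets in (X, τ) are complements of opens:
  closed(X, τ) = {∅, {n}, {p}, {q}, {m, q}, {n, p}, {n, q}, {p, q}, {m, n, q}, {m, p, q}, {n, o, p}, {n, p, q}, {m, n, p, q}, {n, o, p, q}, {m, n, o, p, q}}.
int(A) = ⋃ {U ∈ τ : U ⊆ A}. Opens contained in A: ∅, {m}.
Taking the union of these: int(A) = {m}.
cl(A) = ⋂ {C closed : A ⊆ C}. Closed sets containing A: {m, q}, {m, n, q}, {m, p, q}, {m, n, p, q}, {m, n, o, p, q}.
Intersecting these: cl(A) = {m, q}.
∂A = cl(A) ∖ int(A) = {m, q} ∖ {m} = {q}.


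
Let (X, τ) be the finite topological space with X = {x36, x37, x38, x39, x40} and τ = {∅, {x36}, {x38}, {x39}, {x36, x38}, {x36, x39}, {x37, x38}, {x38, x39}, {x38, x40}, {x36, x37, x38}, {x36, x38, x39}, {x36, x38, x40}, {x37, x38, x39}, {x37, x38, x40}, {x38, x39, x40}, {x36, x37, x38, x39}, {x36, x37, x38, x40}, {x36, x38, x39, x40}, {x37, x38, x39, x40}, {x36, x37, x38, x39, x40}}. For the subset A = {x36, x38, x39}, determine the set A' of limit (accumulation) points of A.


A' = {x37, x40}

For each x ∈ X, list the open sets U ∈ τ with x ∈ U, then check whether U ∩ (A ∖ {x}) ≠ ∅ for every such U.
  x = x36: open {x36} ∋ x has {x36} ∩ (A ∖ {x36}) = ∅, so x is NOT a limit point.
  x = x37: opens ∋ x are {x37, x38}, {x36, x37, x38}, {x37, x38, x39}, {x37, x38, x40}, {x36, x37, x38, x39}, {x36, x37, x38, x40}, {x37, x38, x39, x40}, {x36, x37, x38, x39, x40}; each meets A ∖ {x37}, so x IS a limit point.
  x = x38: open {x38} ∋ x has {x38} ∩ (A ∖ {x38}) = ∅, so x is NOT a limit point.
  x = x39: open {x39} ∋ x has {x39} ∩ (A ∖ {x39}) = ∅, so x is NOT a limit point.
  x = x40: opens ∋ x are {x38, x40}, {x36, x38, x40}, {x37, x38, x40}, {x38, x39, x40}, {x36, x37, x38, x40}, {x36, x38, x39, x40}, {x37, x38, x39, x40}, {x36, x37, x38, x39, x40}; each meets A ∖ {x40}, so x IS a limit point.
Collecting: A' = {x37, x40}.


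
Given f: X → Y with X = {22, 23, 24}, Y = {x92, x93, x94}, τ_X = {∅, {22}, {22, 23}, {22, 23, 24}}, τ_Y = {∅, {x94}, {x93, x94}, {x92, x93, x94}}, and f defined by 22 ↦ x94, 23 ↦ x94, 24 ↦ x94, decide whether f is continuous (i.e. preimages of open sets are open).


f IS continuous.

Compute f^{-1}(U) for each U ∈ τ_Y:
  U = ∅: f^{-1}(U) = ∅ ∈ τ_X ✓.
  U = {x94}: f^{-1}(U) = {22, 23, 24} ∈ τ_X ✓.
  U = {x93, x94}: f^{-1}(U) = {22, 23, 24} ∈ τ_X ✓.
  U = {x92, x93, x94}: f^{-1}(U) = {22, 23, 24} ∈ τ_X ✓.
Every preimage lies in τ_X, so f IS continuous.


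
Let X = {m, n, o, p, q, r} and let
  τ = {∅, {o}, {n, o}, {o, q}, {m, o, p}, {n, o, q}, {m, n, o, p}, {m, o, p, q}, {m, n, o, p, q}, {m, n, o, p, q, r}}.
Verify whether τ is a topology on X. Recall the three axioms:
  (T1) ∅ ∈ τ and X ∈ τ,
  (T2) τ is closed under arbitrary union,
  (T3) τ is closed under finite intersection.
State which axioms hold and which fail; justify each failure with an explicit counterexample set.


τ IS a topology on X.

Axiom (T1): ∅ ∈ τ? Yes; X ∈ τ? Yes.
Axiom (T2/T3): check pairwise unions and intersections of members of τ.
All pairwise intersections and unions checked — each lies in τ. Therefore τ satisfies (T1), (T2), (T3): it IS a topology on X.


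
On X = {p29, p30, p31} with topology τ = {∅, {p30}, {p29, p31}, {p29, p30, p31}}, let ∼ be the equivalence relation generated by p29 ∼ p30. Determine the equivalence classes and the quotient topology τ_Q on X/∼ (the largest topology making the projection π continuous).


X/∼ = {[p29=p30], [p31]}; |τ_Q| = 2.

Equivalence classes: [p29=p30], [p31].
Quotient map π: X → X/∼ sends p29 ↦ [p29=p30], p30 ↦ [p29=p30], p31 ↦ [p31].
For each subset V ⊆ X/∼, compute π^{-1}(V) ⊆ X and check whether π^{-1}(V) ∈ τ. V is open in τ_Q iff π^{-1}(V) ∈ τ.
  V = {}: π^{-1}(V) = ∅ ∈ τ ✓.
  V = {[p29=p30]}: π^{-1}(V) = {p29, p30} ∉ τ ✗.
  V = {[p31]}: π^{-1}(V) = {p31} ∉ τ ✗.
  V = {[p29=p30], [p31]}: π^{-1}(V) = {p29, p30, p31} ∈ τ ✓.
Open sets in the quotient: τ_Q = {{}, {[p29=p30], [p31]}} (2 elements).


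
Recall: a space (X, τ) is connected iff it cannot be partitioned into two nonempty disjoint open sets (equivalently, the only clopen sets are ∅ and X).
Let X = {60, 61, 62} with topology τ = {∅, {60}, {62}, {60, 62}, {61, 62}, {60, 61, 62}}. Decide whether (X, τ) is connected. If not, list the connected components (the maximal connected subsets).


(X, τ) is disconnected; components = [{60}, {61, 62}].

Find clopen sets (U ∈ τ with X ∖ U ∈ τ):
  U = ∅, X ∖ U = {60, 61, 62} — both open, so U is clopen.
  U = {60}, X ∖ U = {61, 62} — both open, so U is clopen.
  U = {61, 62}, X ∖ U = {60} — both open, so U is clopen.
  U = {60, 61, 62}, X ∖ U = ∅ — both open, so U is clopen.
Nontrivial clopen(s) exist: e.g. {61, 62}. So (X, τ) is disconnected.
Compute connected components by grouping points that agree on all clopens:
  component: {60}
  component: {61, 62}


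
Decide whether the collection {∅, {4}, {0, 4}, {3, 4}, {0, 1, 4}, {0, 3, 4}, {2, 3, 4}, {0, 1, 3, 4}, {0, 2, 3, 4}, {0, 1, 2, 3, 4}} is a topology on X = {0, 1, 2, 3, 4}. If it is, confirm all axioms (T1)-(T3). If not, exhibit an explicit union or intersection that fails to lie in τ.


τ IS a topology on X.

Axiom (T1): ∅ ∈ τ? Yes; X ∈ τ? Yes.
Axiom (T2/T3): check pairwise unions and intersections of members of τ.
All pairwise intersections and unions checked — each lies in τ. Therefore τ satisfies (T1), (T2), (T3): it IS a topology on X.


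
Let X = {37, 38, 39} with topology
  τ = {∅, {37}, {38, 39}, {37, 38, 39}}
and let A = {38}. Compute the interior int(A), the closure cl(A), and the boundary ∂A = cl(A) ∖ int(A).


int(A) = ∅, cl(A) = {38, 39}, ∂A = {38, 39}.

Closed sets in (X, τ) are complements of opens:
  closed(X, τ) = {∅, {37}, {38, 39}, {37, 38, 39}}.
int(A) = ⋃ {U ∈ τ : U ⊆ A}. Opens contained in A: ∅.
Taking the union of these: int(A) = ∅.
cl(A) = ⋂ {C closed : A ⊆ C}. Closed sets containing A: {38, 39}, {37, 38, 39}.
Intersecting these: cl(A) = {38, 39}.
∂A = cl(A) ∖ int(A) = {38, 39} ∖ ∅ = {38, 39}.


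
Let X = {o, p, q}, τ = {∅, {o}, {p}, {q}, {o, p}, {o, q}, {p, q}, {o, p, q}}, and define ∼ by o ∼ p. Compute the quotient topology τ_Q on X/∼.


X/∼ = {[o=p], [q]}; |τ_Q| = 4.

Equivalence classes: [o=p], [q].
Quotient map π: X → X/∼ sends o ↦ [o=p], p ↦ [o=p], q ↦ [q].
For each subset V ⊆ X/∼, compute π^{-1}(V) ⊆ X and check whether π^{-1}(V) ∈ τ. V is open in τ_Q iff π^{-1}(V) ∈ τ.
  V = {}: π^{-1}(V) = ∅ ∈ τ ✓.
  V = {[o=p]}: π^{-1}(V) = {o, p} ∈ τ ✓.
  V = {[q]}: π^{-1}(V) = {q} ∈ τ ✓.
  V = {[o=p], [q]}: π^{-1}(V) = {o, p, q} ∈ τ ✓.
Open sets in the quotient: τ_Q = {{}, {[o=p]}, {[q]}, {[o=p], [q]}} (4 elements).


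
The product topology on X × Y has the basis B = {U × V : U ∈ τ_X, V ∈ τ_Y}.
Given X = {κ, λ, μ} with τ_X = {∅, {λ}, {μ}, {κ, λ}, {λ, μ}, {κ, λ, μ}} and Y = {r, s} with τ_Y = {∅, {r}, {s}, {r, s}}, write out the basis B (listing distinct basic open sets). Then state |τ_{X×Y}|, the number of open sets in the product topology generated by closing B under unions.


Basis B = {∅ × ∅, {λ} × {r}, {λ} × {s}, {μ} × {r}, {μ} × {s}, {κ, λ} × {r}, {κ, λ} × {s}, {λ} × {r, s}, {λ, μ} × {r}, {λ, μ} × {s}, {μ} × {r, s}, {κ, λ, μ} × {r}, {κ, λ, μ} × {s}, {κ, λ} × {r, s}, {λ, μ} × {r, s}, {κ, λ, μ} × {r, s}}; |τ_{X×Y}| = 36.

Enumerate products U × V with U ∈ τ_X, V ∈ τ_Y (deduplicated):
  ∅ × ∅ = {} (∅)
  {λ} × {r} = {(λ,r)}
  {λ} × {s} = {(λ,s)}
  {μ} × {r} = {(μ,r)}
  {μ} × {s} = {(μ,s)}
  {κ, λ} × {r} = {(κ,r), (λ,r)}
  {κ, λ} × {s} = {(κ,s), (λ,s)}
  {λ} × {r, s} = {(λ,r), (λ,s)}
  {λ, μ} × {r} = {(λ,r), (μ,r)}
  {λ, μ} × {s} = {(λ,s), (μ,s)}
  {μ} × {r, s} = {(μ,r), (μ,s)}
  {κ, λ, μ} × {r} = {(κ,r), (λ,r), (μ,r)}
  {κ, λ, μ} × {s} = {(κ,s), (λ,s), (μ,s)}
  {κ, λ} × {r, s} = {(κ,r), (κ,s), (λ,r), (λ,s)}
  {λ, μ} × {r, s} = {(λ,r), (λ,s), (μ,r), (μ,s)}
  {κ, λ, μ} × {r, s} = {(κ,r), (κ,s), (λ,r), (λ,s), (μ,r), (μ,s)}
These 16 distinct sets form the basis B.
Close under arbitrary unions to get τ_{X×Y}; counting gives |τ_{X×Y}| = 36.


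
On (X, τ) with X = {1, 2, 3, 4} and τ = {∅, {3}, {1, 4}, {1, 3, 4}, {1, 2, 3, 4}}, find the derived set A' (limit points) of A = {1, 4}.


A' = {1, 2, 4}

For each x ∈ X, list the open sets U ∈ τ with x ∈ U, then check whether U ∩ (A ∖ {x}) ≠ ∅ for every such U.
  x = 1: opens ∋ x are {1, 4}, {1, 3, 4}, {1, 2, 3, 4}; each meets A ∖ {1}, so x IS a limit point.
  x = 2: opens ∋ x are {1, 2, 3, 4}; each meets A ∖ {2}, so x IS a limit point.
  x = 3: open {3} ∋ x has {3} ∩ (A ∖ {3}) = ∅, so x is NOT a limit point.
  x = 4: opens ∋ x are {1, 4}, {1, 3, 4}, {1, 2, 3, 4}; each meets A ∖ {4}, so x IS a limit point.
Collecting: A' = {1, 2, 4}.


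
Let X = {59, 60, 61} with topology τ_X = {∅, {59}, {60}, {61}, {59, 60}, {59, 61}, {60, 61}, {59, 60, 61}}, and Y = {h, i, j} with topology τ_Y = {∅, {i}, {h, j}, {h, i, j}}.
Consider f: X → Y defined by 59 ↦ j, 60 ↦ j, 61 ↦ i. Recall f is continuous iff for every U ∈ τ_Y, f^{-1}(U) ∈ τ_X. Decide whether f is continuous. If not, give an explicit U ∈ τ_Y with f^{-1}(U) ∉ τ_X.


f IS continuous.

Compute f^{-1}(U) for each U ∈ τ_Y:
  U = ∅: f^{-1}(U) = ∅ ∈ τ_X ✓.
  U = {i}: f^{-1}(U) = {61} ∈ τ_X ✓.
  U = {h, j}: f^{-1}(U) = {59, 60} ∈ τ_X ✓.
  U = {h, i, j}: f^{-1}(U) = {59, 60, 61} ∈ τ_X ✓.
Every preimage lies in τ_X, so f IS continuous.


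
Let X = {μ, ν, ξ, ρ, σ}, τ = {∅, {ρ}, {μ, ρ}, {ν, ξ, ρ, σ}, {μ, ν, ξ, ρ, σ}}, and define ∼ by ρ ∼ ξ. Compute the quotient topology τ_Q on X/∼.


X/∼ = {[μ], [ν], [ξ=ρ], [σ]}; |τ_Q| = 3.

Equivalence classes: [μ], [ν], [ξ=ρ], [σ].
Quotient map π: X → X/∼ sends μ ↦ [μ], ν ↦ [ν], ξ ↦ [ξ=ρ], ρ ↦ [ξ=ρ], σ ↦ [σ].
For each subset V ⊆ X/∼, compute π^{-1}(V) ⊆ X and check whether π^{-1}(V) ∈ τ. V is open in τ_Q iff π^{-1}(V) ∈ τ.
  V = {}: π^{-1}(V) = ∅ ∈ τ ✓.
  V = {[μ]}: π^{-1}(V) = {μ} ∉ τ ✗.
  V = {[ν]}: π^{-1}(V) = {ν} ∉ τ ✗.
  V = {[μ], [ν]}: π^{-1}(V) = {μ, ν} ∉ τ ✗.
  V = {[ξ=ρ]}: π^{-1}(V) = {ξ, ρ} ∉ τ ✗.
  V = {[μ], [ξ=ρ]}: π^{-1}(V) = {μ, ξ, ρ} ∉ τ ✗.
  V = {[ν], [ξ=ρ]}: π^{-1}(V) = {ν, ξ, ρ} ∉ τ ✗.
  V = {[μ], [ν], [ξ=ρ]}: π^{-1}(V) = {μ, ν, ξ, ρ} ∉ τ ✗.
  V = {[σ]}: π^{-1}(V) = {σ} ∉ τ ✗.
  V = {[μ], [σ]}: π^{-1}(V) = {μ, σ} ∉ τ ✗.
  V = {[ν], [σ]}: π^{-1}(V) = {ν, σ} ∉ τ ✗.
  V = {[μ], [ν], [σ]}: π^{-1}(V) = {μ, ν, σ} ∉ τ ✗.
  V = {[ξ=ρ], [σ]}: π^{-1}(V) = {ξ, ρ, σ} ∉ τ ✗.
  V = {[μ], [ξ=ρ], [σ]}: π^{-1}(V) = {μ, ξ, ρ, σ} ∉ τ ✗.
  V = {[ν], [ξ=ρ], [σ]}: π^{-1}(V) = {ν, ξ, ρ, σ} ∈ τ ✓.
  V = {[μ], [ν], [ξ=ρ], [σ]}: π^{-1}(V) = {μ, ν, ξ, ρ, σ} ∈ τ ✓.
Open sets in the quotient: τ_Q = {{}, {[ν], [ξ=ρ], [σ]}, {[μ], [ν], [ξ=ρ], [σ]}} (3 elements).


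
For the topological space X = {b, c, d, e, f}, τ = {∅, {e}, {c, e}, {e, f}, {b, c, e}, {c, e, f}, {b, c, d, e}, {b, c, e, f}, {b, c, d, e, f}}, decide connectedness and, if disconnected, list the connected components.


(X, τ) is connected.

Find clopen sets (U ∈ τ with X ∖ U ∈ τ):
  U = ∅, X ∖ U = {b, c, d, e, f} — both open, so U is clopen.
  U = {b, c, d, e, f}, X ∖ U = ∅ — both open, so U is clopen.
Only trivial clopens (∅ and X) exist, so (X, τ) is connected.
Compute connected components by grouping points that agree on all clopens:
  component: {b, c, d, e, f}


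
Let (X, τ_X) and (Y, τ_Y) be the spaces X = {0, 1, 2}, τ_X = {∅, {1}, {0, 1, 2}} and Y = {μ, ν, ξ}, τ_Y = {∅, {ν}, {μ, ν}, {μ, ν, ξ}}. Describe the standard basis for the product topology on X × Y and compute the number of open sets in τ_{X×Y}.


Basis B = {∅ × ∅, {1} × {ν}, {1} × {μ, ν}, {0, 1, 2} × {ν}, {1} × {μ, ν, ξ}, {0, 1, 2} × {μ, ν}, {0, 1, 2} × {μ, ν, ξ}}; |τ_{X×Y}| = 10.

Enumerate products U × V with U ∈ τ_X, V ∈ τ_Y (deduplicated):
  ∅ × ∅ = {} (∅)
  {1} × {ν} = {(1,ν)}
  {1} × {μ, ν} = {(1,μ), (1,ν)}
  {0, 1, 2} × {ν} = {(0,ν), (1,ν), (2,ν)}
  {1} × {μ, ν, ξ} = {(1,μ), (1,ν), (1,ξ)}
  {0, 1, 2} × {μ, ν} = {(0,μ), (0,ν), (1,μ), (1,ν), (2,μ), (2,ν)}
  {0, 1, 2} × {μ, ν, ξ} = {(0,μ), (0,ν), (0,ξ), (1,μ), (1,ν), (1,ξ), (2,μ), (2,ν), (2,ξ)}
These 7 distinct sets form the basis B.
Close under arbitrary unions to get τ_{X×Y}; counting gives |τ_{X×Y}| = 10.
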